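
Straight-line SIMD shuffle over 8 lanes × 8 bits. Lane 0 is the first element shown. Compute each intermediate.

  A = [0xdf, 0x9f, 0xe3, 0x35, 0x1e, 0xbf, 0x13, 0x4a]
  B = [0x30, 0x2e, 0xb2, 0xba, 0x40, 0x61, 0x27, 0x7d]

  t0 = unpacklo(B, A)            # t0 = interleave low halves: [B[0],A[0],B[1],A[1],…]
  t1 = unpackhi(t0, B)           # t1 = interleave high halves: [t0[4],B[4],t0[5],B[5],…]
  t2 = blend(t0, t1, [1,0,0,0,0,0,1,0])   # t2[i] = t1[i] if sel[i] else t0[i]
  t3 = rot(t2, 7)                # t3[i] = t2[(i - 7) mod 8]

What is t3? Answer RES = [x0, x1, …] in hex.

RES = [0xdf, 0x2e, 0x9f, 0xb2, 0xe3, 0x35, 0x35, 0xb2]

  t0: 30 df 2e 9f b2 e3 ba 35
  t1: b2 40 e3 61 ba 27 35 7d
  t2: b2 df 2e 9f b2 e3 35 35
  t3: df 2e 9f b2 e3 35 35 b2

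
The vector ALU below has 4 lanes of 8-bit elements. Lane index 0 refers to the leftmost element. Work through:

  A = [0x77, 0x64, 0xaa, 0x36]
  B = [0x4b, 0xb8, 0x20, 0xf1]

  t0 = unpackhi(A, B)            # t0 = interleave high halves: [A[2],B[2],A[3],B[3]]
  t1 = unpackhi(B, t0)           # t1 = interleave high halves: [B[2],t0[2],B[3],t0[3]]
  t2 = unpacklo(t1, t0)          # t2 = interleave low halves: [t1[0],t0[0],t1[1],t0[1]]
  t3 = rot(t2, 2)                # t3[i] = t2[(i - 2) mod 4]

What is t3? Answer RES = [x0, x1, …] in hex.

RES = [0x36, 0x20, 0x20, 0xaa]

t0 = [0xaa, 0x20, 0x36, 0xf1]
t1 = [0x20, 0x36, 0xf1, 0xf1]
t2 = [0x20, 0xaa, 0x36, 0x20]
t3 = [0x36, 0x20, 0x20, 0xaa]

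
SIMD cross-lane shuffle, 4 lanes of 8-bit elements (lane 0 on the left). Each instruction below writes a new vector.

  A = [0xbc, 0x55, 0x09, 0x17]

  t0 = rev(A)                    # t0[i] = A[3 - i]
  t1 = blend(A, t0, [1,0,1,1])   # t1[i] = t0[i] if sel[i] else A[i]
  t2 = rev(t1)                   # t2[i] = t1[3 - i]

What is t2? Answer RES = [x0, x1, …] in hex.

→ t0 |17|09|55|bc|
→ t1 |17|55|55|bc|
→ t2 |bc|55|55|17|

RES = [ 0xbc  0x55  0x55  0x17 ]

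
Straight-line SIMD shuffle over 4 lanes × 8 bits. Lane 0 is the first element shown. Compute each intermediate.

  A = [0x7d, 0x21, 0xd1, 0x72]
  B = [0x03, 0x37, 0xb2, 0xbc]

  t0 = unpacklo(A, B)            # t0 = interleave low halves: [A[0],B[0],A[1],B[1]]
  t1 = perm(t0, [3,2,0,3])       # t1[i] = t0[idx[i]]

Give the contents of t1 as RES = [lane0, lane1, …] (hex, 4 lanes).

t0 = [0x7d, 0x03, 0x21, 0x37]
t1 = [0x37, 0x21, 0x7d, 0x37]

RES = [0x37, 0x21, 0x7d, 0x37]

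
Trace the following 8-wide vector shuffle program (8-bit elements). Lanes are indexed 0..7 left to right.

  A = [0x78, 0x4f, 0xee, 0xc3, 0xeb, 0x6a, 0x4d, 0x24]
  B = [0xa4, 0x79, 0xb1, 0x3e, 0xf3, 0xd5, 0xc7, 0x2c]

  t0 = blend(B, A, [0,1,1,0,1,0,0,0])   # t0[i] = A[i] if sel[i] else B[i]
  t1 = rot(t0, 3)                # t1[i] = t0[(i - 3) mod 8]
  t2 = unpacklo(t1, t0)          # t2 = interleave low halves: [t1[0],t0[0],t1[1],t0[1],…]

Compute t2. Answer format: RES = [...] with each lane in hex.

RES = [0xd5, 0xa4, 0xc7, 0x4f, 0x2c, 0xee, 0xa4, 0x3e]

  t0: a4 4f ee 3e eb d5 c7 2c
  t1: d5 c7 2c a4 4f ee 3e eb
  t2: d5 a4 c7 4f 2c ee a4 3e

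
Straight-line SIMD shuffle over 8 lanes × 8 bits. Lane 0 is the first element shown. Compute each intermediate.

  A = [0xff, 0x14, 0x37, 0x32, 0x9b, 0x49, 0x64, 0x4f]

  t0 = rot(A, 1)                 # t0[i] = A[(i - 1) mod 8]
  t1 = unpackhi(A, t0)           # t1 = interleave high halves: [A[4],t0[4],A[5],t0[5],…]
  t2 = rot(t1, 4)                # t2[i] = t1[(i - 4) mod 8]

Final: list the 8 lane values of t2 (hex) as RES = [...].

RES = [0x64, 0x49, 0x4f, 0x64, 0x9b, 0x32, 0x49, 0x9b]

→ t0 |4f|ff|14|37|32|9b|49|64|
→ t1 |9b|32|49|9b|64|49|4f|64|
→ t2 |64|49|4f|64|9b|32|49|9b|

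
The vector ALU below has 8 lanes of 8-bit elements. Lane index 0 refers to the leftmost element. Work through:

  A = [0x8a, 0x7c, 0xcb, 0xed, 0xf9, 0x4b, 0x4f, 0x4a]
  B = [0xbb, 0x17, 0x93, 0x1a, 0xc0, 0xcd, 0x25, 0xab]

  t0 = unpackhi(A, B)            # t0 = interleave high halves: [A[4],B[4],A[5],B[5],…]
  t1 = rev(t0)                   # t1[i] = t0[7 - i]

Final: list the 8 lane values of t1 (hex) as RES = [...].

  t0: f9 c0 4b cd 4f 25 4a ab
  t1: ab 4a 25 4f cd 4b c0 f9

RES = [ 0xab  0x4a  0x25  0x4f  0xcd  0x4b  0xc0  0xf9 ]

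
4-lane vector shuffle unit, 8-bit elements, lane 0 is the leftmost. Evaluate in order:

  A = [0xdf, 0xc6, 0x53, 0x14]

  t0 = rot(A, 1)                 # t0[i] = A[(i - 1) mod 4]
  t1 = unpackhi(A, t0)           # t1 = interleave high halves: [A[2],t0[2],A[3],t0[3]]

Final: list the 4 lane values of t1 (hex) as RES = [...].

t0 = [0x14, 0xdf, 0xc6, 0x53]
t1 = [0x53, 0xc6, 0x14, 0x53]

RES = [0x53, 0xc6, 0x14, 0x53]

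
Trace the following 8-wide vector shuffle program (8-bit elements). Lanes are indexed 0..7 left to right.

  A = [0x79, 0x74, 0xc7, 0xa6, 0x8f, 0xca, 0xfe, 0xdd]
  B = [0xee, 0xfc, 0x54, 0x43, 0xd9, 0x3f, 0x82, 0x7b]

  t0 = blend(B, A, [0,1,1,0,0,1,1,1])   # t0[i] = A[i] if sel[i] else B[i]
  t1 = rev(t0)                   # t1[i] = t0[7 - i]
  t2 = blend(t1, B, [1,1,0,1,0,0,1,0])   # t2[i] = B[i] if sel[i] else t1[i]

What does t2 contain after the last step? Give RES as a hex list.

RES = [ 0xee  0xfc  0xca  0x43  0x43  0xc7  0x82  0xee ]

→ t0 |ee|74|c7|43|d9|ca|fe|dd|
→ t1 |dd|fe|ca|d9|43|c7|74|ee|
→ t2 |ee|fc|ca|43|43|c7|82|ee|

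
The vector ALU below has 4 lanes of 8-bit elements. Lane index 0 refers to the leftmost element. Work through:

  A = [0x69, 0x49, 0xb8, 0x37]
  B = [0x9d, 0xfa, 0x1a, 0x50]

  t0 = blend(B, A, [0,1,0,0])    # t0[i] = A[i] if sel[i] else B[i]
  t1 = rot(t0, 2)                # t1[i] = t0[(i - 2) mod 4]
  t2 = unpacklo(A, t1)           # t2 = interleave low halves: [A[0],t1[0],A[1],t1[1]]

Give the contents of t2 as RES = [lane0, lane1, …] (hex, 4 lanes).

RES = [0x69, 0x1a, 0x49, 0x50]

→ t0 |9d|49|1a|50|
→ t1 |1a|50|9d|49|
→ t2 |69|1a|49|50|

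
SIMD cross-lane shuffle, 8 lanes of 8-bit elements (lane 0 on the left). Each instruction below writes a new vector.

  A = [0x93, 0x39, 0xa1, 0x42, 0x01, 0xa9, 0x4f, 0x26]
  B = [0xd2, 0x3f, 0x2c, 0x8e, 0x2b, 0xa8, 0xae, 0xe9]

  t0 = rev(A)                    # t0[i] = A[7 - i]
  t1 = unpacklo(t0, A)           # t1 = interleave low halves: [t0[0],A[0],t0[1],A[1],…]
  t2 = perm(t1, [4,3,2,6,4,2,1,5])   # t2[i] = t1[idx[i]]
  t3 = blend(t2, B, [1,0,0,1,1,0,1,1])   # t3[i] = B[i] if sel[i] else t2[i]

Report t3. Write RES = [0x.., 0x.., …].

RES = [0xd2, 0x39, 0x4f, 0x8e, 0x2b, 0x4f, 0xae, 0xe9]

t0 = [0x26, 0x4f, 0xa9, 0x01, 0x42, 0xa1, 0x39, 0x93]
t1 = [0x26, 0x93, 0x4f, 0x39, 0xa9, 0xa1, 0x01, 0x42]
t2 = [0xa9, 0x39, 0x4f, 0x01, 0xa9, 0x4f, 0x93, 0xa1]
t3 = [0xd2, 0x39, 0x4f, 0x8e, 0x2b, 0x4f, 0xae, 0xe9]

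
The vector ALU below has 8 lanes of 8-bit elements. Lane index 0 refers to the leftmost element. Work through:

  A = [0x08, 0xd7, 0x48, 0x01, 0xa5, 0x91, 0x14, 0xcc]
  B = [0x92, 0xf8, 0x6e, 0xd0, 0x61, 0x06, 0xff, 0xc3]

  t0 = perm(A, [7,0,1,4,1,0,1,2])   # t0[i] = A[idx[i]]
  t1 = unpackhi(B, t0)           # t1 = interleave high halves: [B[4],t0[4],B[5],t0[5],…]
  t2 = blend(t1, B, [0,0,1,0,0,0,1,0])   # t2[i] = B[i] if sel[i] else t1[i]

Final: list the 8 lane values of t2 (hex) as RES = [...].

→ t0 |cc|08|d7|a5|d7|08|d7|48|
→ t1 |61|d7|06|08|ff|d7|c3|48|
→ t2 |61|d7|6e|08|ff|d7|ff|48|

RES = [ 0x61  0xd7  0x6e  0x08  0xff  0xd7  0xff  0x48 ]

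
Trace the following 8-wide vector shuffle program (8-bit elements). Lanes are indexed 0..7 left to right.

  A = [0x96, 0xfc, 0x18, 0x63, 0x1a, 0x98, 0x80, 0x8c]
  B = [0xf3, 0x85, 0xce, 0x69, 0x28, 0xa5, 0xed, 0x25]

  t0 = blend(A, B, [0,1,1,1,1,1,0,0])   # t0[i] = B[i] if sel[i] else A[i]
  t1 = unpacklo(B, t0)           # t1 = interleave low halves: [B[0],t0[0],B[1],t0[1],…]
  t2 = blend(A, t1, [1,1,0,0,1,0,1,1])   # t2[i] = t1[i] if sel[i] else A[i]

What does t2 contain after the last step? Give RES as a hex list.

RES = [ 0xf3  0x96  0x18  0x63  0xce  0x98  0x69  0x69 ]

→ t0 |96|85|ce|69|28|a5|80|8c|
→ t1 |f3|96|85|85|ce|ce|69|69|
→ t2 |f3|96|18|63|ce|98|69|69|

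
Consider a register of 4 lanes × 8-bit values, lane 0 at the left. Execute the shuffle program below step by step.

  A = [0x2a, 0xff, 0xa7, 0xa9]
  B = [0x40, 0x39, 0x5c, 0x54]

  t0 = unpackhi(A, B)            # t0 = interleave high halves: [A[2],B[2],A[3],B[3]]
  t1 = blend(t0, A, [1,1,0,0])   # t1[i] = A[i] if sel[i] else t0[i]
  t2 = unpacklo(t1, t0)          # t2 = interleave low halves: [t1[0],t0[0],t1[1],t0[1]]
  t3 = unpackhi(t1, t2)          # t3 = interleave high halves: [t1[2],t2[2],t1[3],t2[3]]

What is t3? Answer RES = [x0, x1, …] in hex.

t0 = [0xa7, 0x5c, 0xa9, 0x54]
t1 = [0x2a, 0xff, 0xa9, 0x54]
t2 = [0x2a, 0xa7, 0xff, 0x5c]
t3 = [0xa9, 0xff, 0x54, 0x5c]

RES = [ 0xa9  0xff  0x54  0x5c ]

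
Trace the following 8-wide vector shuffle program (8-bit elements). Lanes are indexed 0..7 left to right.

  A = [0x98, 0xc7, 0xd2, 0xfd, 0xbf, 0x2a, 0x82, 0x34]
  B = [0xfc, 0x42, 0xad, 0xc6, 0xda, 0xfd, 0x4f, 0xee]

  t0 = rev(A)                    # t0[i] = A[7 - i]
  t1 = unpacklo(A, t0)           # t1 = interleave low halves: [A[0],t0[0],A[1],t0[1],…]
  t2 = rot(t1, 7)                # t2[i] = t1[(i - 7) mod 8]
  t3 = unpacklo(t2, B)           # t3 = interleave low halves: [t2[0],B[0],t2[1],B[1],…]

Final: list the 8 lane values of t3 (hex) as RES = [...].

  t0: 34 82 2a bf fd d2 c7 98
  t1: 98 34 c7 82 d2 2a fd bf
  t2: 34 c7 82 d2 2a fd bf 98
  t3: 34 fc c7 42 82 ad d2 c6

RES = [0x34, 0xfc, 0xc7, 0x42, 0x82, 0xad, 0xd2, 0xc6]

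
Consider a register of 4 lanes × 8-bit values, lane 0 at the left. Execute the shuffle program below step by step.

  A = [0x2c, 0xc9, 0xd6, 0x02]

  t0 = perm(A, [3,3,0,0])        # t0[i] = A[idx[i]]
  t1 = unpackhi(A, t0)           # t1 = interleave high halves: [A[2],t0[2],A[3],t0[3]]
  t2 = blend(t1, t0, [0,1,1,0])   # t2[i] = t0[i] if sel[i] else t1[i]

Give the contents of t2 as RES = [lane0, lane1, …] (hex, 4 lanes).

RES = [0xd6, 0x02, 0x2c, 0x2c]

  t0: 02 02 2c 2c
  t1: d6 2c 02 2c
  t2: d6 02 2c 2c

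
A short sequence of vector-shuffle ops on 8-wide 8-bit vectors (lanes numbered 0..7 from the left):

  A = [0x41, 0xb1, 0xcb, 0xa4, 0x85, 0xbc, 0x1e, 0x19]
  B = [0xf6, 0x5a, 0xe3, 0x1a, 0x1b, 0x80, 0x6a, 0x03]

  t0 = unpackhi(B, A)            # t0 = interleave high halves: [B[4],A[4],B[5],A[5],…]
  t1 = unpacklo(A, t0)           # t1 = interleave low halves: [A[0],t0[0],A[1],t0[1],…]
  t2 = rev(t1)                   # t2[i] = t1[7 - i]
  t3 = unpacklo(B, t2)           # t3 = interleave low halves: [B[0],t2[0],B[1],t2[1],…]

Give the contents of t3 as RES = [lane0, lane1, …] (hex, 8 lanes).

  t0: 1b 85 80 bc 6a 1e 03 19
  t1: 41 1b b1 85 cb 80 a4 bc
  t2: bc a4 80 cb 85 b1 1b 41
  t3: f6 bc 5a a4 e3 80 1a cb

RES = [ 0xf6  0xbc  0x5a  0xa4  0xe3  0x80  0x1a  0xcb ]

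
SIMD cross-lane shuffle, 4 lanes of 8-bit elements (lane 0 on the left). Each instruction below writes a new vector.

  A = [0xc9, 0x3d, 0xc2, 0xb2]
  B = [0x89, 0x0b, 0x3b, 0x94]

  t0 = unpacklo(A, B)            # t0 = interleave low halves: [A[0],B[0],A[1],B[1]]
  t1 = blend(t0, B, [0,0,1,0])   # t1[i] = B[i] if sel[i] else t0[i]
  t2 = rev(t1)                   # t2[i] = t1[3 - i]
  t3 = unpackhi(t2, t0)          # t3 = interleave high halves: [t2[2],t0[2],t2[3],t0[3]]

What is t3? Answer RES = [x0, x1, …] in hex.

RES = [0x89, 0x3d, 0xc9, 0x0b]

  t0: c9 89 3d 0b
  t1: c9 89 3b 0b
  t2: 0b 3b 89 c9
  t3: 89 3d c9 0b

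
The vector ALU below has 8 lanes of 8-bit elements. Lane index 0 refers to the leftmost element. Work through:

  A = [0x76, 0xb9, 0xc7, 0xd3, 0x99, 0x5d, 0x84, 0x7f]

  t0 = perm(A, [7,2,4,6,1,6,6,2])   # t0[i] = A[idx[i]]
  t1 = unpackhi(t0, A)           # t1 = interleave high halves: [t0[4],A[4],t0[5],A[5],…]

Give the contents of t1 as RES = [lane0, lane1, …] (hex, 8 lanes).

RES = [0xb9, 0x99, 0x84, 0x5d, 0x84, 0x84, 0xc7, 0x7f]

t0 = [0x7f, 0xc7, 0x99, 0x84, 0xb9, 0x84, 0x84, 0xc7]
t1 = [0xb9, 0x99, 0x84, 0x5d, 0x84, 0x84, 0xc7, 0x7f]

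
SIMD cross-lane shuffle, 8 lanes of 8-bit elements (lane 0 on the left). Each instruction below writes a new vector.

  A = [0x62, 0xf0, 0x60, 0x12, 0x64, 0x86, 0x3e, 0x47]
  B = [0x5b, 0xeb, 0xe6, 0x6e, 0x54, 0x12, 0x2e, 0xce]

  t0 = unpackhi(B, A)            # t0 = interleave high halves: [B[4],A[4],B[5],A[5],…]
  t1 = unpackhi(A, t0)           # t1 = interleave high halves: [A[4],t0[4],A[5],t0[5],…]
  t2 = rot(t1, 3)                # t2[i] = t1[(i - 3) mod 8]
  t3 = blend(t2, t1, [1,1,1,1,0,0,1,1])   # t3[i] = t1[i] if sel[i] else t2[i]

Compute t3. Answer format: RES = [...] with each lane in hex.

t0 = [0x54, 0x64, 0x12, 0x86, 0x2e, 0x3e, 0xce, 0x47]
t1 = [0x64, 0x2e, 0x86, 0x3e, 0x3e, 0xce, 0x47, 0x47]
t2 = [0xce, 0x47, 0x47, 0x64, 0x2e, 0x86, 0x3e, 0x3e]
t3 = [0x64, 0x2e, 0x86, 0x3e, 0x2e, 0x86, 0x47, 0x47]

RES = [ 0x64  0x2e  0x86  0x3e  0x2e  0x86  0x47  0x47 ]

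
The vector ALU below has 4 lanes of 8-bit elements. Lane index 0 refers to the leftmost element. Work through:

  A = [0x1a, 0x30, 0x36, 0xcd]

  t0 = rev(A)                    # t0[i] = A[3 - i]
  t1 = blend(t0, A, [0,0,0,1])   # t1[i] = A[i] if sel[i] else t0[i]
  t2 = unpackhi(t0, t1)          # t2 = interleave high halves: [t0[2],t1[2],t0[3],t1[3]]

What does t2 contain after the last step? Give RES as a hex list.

→ t0 |cd|36|30|1a|
→ t1 |cd|36|30|cd|
→ t2 |30|30|1a|cd|

RES = [ 0x30  0x30  0x1a  0xcd ]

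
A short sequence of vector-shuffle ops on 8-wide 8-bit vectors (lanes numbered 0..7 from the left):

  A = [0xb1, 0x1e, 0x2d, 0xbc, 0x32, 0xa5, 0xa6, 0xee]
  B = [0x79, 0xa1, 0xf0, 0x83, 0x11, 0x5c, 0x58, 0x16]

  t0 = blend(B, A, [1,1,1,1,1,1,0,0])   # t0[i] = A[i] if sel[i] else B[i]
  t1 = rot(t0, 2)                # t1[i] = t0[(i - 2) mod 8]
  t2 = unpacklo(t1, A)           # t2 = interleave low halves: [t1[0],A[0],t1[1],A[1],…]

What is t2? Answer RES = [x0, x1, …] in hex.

  t0: b1 1e 2d bc 32 a5 58 16
  t1: 58 16 b1 1e 2d bc 32 a5
  t2: 58 b1 16 1e b1 2d 1e bc

RES = [ 0x58  0xb1  0x16  0x1e  0xb1  0x2d  0x1e  0xbc ]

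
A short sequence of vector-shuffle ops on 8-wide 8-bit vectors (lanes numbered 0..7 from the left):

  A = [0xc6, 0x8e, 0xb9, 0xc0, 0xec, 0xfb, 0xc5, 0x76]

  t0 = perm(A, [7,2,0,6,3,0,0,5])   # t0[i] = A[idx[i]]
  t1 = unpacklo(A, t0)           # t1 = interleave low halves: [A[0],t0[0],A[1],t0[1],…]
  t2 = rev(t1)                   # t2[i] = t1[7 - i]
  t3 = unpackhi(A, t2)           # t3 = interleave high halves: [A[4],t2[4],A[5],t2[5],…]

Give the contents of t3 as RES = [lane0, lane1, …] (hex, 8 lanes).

  t0: 76 b9 c6 c5 c0 c6 c6 fb
  t1: c6 76 8e b9 b9 c6 c0 c5
  t2: c5 c0 c6 b9 b9 8e 76 c6
  t3: ec b9 fb 8e c5 76 76 c6

RES = [ 0xec  0xb9  0xfb  0x8e  0xc5  0x76  0x76  0xc6 ]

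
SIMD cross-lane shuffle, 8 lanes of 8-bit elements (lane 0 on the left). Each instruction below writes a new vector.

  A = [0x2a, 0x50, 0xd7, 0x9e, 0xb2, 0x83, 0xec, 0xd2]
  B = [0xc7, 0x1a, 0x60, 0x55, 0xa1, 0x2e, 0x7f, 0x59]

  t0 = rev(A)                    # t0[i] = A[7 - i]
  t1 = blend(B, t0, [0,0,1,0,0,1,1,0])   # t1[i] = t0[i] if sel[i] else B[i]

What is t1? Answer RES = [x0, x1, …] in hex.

→ t0 |d2|ec|83|b2|9e|d7|50|2a|
→ t1 |c7|1a|83|55|a1|d7|50|59|

RES = [0xc7, 0x1a, 0x83, 0x55, 0xa1, 0xd7, 0x50, 0x59]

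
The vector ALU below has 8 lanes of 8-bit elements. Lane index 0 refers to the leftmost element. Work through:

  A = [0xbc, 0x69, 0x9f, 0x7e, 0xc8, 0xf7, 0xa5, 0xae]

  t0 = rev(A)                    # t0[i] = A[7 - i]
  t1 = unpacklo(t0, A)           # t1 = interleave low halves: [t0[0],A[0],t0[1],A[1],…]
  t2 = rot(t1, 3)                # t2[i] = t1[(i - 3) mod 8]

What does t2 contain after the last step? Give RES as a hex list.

RES = [0x9f, 0xc8, 0x7e, 0xae, 0xbc, 0xa5, 0x69, 0xf7]

  t0: ae a5 f7 c8 7e 9f 69 bc
  t1: ae bc a5 69 f7 9f c8 7e
  t2: 9f c8 7e ae bc a5 69 f7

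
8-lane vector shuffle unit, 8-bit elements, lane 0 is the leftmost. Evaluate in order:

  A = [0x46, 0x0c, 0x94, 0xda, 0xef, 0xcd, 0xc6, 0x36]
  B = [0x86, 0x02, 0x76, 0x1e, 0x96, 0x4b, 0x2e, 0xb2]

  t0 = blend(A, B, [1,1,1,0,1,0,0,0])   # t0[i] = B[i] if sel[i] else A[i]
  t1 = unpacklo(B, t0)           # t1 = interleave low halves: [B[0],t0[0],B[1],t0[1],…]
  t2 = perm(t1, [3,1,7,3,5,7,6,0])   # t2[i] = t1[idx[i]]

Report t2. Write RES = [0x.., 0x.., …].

RES = [0x02, 0x86, 0xda, 0x02, 0x76, 0xda, 0x1e, 0x86]

→ t0 |86|02|76|da|96|cd|c6|36|
→ t1 |86|86|02|02|76|76|1e|da|
→ t2 |02|86|da|02|76|da|1e|86|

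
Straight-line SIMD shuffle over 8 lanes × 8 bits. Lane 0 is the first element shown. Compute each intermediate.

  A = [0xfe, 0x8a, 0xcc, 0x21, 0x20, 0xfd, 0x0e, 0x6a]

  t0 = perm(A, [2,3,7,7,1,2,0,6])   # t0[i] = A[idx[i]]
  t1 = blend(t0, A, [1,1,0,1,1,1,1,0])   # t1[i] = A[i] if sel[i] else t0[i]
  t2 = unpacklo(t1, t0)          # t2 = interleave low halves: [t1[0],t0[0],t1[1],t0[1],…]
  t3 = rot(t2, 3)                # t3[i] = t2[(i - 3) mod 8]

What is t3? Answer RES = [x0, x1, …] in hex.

RES = [ 0x6a  0x21  0x6a  0xfe  0xcc  0x8a  0x21  0x6a ]

t0 = [0xcc, 0x21, 0x6a, 0x6a, 0x8a, 0xcc, 0xfe, 0x0e]
t1 = [0xfe, 0x8a, 0x6a, 0x21, 0x20, 0xfd, 0x0e, 0x0e]
t2 = [0xfe, 0xcc, 0x8a, 0x21, 0x6a, 0x6a, 0x21, 0x6a]
t3 = [0x6a, 0x21, 0x6a, 0xfe, 0xcc, 0x8a, 0x21, 0x6a]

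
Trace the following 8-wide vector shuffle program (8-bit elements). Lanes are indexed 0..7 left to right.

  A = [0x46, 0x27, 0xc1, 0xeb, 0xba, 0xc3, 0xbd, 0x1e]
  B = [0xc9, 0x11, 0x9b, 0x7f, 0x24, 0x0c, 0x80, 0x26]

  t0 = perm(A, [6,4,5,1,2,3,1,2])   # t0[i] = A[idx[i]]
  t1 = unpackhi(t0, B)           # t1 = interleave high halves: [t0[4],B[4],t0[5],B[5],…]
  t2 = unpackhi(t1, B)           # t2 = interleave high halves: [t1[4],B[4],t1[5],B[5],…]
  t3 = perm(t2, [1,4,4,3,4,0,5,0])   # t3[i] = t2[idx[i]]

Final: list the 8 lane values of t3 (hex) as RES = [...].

RES = [ 0x24  0xc1  0xc1  0x0c  0xc1  0x27  0x80  0x27 ]

t0 = [0xbd, 0xba, 0xc3, 0x27, 0xc1, 0xeb, 0x27, 0xc1]
t1 = [0xc1, 0x24, 0xeb, 0x0c, 0x27, 0x80, 0xc1, 0x26]
t2 = [0x27, 0x24, 0x80, 0x0c, 0xc1, 0x80, 0x26, 0x26]
t3 = [0x24, 0xc1, 0xc1, 0x0c, 0xc1, 0x27, 0x80, 0x27]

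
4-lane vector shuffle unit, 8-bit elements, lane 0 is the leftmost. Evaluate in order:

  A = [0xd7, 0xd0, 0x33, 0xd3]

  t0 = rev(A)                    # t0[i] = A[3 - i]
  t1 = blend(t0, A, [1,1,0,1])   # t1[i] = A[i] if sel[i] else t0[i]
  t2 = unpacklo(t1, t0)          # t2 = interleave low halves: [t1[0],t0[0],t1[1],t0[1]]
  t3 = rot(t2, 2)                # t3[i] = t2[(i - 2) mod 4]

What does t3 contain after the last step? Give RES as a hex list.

RES = [ 0xd0  0x33  0xd7  0xd3 ]

t0 = [0xd3, 0x33, 0xd0, 0xd7]
t1 = [0xd7, 0xd0, 0xd0, 0xd3]
t2 = [0xd7, 0xd3, 0xd0, 0x33]
t3 = [0xd0, 0x33, 0xd7, 0xd3]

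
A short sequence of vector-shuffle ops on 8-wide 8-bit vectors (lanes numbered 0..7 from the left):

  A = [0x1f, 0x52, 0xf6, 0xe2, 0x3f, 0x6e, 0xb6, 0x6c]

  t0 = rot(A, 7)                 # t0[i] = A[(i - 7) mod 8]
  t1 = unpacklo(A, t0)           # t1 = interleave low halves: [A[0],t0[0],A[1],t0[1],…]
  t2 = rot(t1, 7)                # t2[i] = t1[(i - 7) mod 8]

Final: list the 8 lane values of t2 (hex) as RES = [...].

RES = [ 0x52  0x52  0xf6  0xf6  0xe2  0xe2  0x3f  0x1f ]

  t0: 52 f6 e2 3f 6e b6 6c 1f
  t1: 1f 52 52 f6 f6 e2 e2 3f
  t2: 52 52 f6 f6 e2 e2 3f 1f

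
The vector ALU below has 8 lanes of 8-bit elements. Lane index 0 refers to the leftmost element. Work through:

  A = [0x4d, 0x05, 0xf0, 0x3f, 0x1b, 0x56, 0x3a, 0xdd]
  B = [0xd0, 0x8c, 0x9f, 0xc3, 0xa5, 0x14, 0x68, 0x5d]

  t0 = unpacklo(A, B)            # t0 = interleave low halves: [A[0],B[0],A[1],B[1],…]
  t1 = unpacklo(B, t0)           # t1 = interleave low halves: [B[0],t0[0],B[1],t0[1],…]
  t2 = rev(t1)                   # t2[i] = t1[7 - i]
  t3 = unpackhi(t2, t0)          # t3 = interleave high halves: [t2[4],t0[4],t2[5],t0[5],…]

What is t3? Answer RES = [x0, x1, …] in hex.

  t0: 4d d0 05 8c f0 9f 3f c3
  t1: d0 4d 8c d0 9f 05 c3 8c
  t2: 8c c3 05 9f d0 8c 4d d0
  t3: d0 f0 8c 9f 4d 3f d0 c3

RES = [ 0xd0  0xf0  0x8c  0x9f  0x4d  0x3f  0xd0  0xc3 ]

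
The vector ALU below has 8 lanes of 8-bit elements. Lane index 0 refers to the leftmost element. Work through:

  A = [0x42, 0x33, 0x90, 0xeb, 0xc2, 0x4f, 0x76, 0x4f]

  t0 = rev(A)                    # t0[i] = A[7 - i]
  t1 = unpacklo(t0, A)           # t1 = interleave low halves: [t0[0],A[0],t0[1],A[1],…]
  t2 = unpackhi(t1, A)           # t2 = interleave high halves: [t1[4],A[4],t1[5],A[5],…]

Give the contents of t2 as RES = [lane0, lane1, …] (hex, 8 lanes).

RES = [0x4f, 0xc2, 0x90, 0x4f, 0xc2, 0x76, 0xeb, 0x4f]

→ t0 |4f|76|4f|c2|eb|90|33|42|
→ t1 |4f|42|76|33|4f|90|c2|eb|
→ t2 |4f|c2|90|4f|c2|76|eb|4f|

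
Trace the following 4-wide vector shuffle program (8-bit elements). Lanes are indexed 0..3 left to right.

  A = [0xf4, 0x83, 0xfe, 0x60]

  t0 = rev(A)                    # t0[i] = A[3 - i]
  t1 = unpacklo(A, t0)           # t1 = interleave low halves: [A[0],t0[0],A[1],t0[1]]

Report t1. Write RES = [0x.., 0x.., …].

RES = [0xf4, 0x60, 0x83, 0xfe]

  t0: 60 fe 83 f4
  t1: f4 60 83 fe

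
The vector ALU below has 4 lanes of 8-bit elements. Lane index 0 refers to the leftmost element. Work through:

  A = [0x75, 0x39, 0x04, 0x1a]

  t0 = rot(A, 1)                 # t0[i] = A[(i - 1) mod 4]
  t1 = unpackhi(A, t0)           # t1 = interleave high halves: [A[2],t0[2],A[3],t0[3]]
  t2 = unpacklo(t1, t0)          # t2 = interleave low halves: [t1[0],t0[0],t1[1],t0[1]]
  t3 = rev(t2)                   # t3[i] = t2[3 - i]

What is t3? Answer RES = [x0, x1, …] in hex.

→ t0 |1a|75|39|04|
→ t1 |04|39|1a|04|
→ t2 |04|1a|39|75|
→ t3 |75|39|1a|04|

RES = [ 0x75  0x39  0x1a  0x04 ]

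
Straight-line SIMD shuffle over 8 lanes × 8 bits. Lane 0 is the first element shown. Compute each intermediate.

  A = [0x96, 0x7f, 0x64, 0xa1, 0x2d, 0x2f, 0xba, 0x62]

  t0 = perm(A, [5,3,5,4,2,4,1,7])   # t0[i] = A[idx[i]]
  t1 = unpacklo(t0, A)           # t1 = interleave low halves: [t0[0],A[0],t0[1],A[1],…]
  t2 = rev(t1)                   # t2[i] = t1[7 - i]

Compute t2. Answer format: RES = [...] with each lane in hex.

RES = [ 0xa1  0x2d  0x64  0x2f  0x7f  0xa1  0x96  0x2f ]

  t0: 2f a1 2f 2d 64 2d 7f 62
  t1: 2f 96 a1 7f 2f 64 2d a1
  t2: a1 2d 64 2f 7f a1 96 2f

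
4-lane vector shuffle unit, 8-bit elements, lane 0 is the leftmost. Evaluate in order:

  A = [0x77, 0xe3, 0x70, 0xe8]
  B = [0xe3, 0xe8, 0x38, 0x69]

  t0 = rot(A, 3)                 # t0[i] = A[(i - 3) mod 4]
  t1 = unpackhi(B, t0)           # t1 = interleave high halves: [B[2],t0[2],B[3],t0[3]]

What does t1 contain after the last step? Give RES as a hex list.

RES = [0x38, 0xe8, 0x69, 0x77]

  t0: e3 70 e8 77
  t1: 38 e8 69 77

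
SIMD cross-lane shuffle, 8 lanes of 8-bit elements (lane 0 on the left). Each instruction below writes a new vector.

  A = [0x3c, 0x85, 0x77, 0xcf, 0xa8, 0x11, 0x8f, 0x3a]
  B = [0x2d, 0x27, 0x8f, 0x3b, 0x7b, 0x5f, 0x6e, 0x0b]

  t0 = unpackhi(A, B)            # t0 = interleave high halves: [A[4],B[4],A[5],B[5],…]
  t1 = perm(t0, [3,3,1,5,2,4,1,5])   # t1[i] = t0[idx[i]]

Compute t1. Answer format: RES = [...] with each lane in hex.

t0 = [0xa8, 0x7b, 0x11, 0x5f, 0x8f, 0x6e, 0x3a, 0x0b]
t1 = [0x5f, 0x5f, 0x7b, 0x6e, 0x11, 0x8f, 0x7b, 0x6e]

RES = [0x5f, 0x5f, 0x7b, 0x6e, 0x11, 0x8f, 0x7b, 0x6e]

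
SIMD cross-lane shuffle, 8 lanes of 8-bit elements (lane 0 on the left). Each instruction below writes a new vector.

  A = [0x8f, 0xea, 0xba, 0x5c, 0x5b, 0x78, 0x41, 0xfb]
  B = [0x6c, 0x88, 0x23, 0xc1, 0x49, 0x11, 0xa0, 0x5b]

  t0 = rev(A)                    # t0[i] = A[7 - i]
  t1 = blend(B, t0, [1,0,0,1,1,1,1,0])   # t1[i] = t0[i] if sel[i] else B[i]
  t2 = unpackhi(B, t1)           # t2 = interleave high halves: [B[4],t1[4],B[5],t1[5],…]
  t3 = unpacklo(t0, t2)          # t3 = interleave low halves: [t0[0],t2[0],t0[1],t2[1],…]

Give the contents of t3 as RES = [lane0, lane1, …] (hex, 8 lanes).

t0 = [0xfb, 0x41, 0x78, 0x5b, 0x5c, 0xba, 0xea, 0x8f]
t1 = [0xfb, 0x88, 0x23, 0x5b, 0x5c, 0xba, 0xea, 0x5b]
t2 = [0x49, 0x5c, 0x11, 0xba, 0xa0, 0xea, 0x5b, 0x5b]
t3 = [0xfb, 0x49, 0x41, 0x5c, 0x78, 0x11, 0x5b, 0xba]

RES = [0xfb, 0x49, 0x41, 0x5c, 0x78, 0x11, 0x5b, 0xba]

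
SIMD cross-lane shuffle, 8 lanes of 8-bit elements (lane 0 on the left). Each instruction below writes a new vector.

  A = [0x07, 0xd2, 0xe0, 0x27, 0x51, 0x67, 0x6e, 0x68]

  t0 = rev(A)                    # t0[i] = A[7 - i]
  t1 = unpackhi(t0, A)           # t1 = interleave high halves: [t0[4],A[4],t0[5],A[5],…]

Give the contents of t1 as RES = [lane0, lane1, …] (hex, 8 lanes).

→ t0 |68|6e|67|51|27|e0|d2|07|
→ t1 |27|51|e0|67|d2|6e|07|68|

RES = [ 0x27  0x51  0xe0  0x67  0xd2  0x6e  0x07  0x68 ]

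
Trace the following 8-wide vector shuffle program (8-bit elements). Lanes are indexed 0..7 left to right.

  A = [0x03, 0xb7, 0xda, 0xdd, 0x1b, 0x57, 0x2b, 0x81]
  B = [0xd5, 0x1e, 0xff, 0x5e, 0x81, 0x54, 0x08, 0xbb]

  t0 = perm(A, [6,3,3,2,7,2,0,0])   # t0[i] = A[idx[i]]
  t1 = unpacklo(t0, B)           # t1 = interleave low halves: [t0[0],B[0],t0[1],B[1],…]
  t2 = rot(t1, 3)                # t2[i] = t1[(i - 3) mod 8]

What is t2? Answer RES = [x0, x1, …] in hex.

  t0: 2b dd dd da 81 da 03 03
  t1: 2b d5 dd 1e dd ff da 5e
  t2: ff da 5e 2b d5 dd 1e dd

RES = [0xff, 0xda, 0x5e, 0x2b, 0xd5, 0xdd, 0x1e, 0xdd]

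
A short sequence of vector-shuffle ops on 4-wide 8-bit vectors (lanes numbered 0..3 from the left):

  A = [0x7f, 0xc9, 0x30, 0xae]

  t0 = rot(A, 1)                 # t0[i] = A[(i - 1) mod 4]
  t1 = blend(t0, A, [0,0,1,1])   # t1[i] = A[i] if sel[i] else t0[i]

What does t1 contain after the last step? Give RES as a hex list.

  t0: ae 7f c9 30
  t1: ae 7f 30 ae

RES = [ 0xae  0x7f  0x30  0xae ]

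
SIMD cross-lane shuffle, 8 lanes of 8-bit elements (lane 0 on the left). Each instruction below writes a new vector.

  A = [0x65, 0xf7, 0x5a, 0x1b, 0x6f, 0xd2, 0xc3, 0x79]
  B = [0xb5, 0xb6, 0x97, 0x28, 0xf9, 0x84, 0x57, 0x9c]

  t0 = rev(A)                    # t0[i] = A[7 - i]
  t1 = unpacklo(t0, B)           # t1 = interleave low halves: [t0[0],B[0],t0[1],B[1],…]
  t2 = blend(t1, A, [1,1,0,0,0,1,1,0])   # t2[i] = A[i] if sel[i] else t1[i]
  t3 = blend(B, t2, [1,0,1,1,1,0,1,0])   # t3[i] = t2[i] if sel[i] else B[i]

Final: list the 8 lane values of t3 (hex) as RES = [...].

  t0: 79 c3 d2 6f 1b 5a f7 65
  t1: 79 b5 c3 b6 d2 97 6f 28
  t2: 65 f7 c3 b6 d2 d2 c3 28
  t3: 65 b6 c3 b6 d2 84 c3 9c

RES = [ 0x65  0xb6  0xc3  0xb6  0xd2  0x84  0xc3  0x9c ]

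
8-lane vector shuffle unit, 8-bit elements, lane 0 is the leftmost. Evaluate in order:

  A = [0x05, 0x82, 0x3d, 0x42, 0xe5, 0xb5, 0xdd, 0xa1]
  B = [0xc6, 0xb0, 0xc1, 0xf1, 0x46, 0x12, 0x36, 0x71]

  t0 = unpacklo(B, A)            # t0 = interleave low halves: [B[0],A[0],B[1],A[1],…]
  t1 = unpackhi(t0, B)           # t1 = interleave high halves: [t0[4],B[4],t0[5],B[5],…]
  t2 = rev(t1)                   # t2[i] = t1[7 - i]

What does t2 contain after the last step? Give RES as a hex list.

  t0: c6 05 b0 82 c1 3d f1 42
  t1: c1 46 3d 12 f1 36 42 71
  t2: 71 42 36 f1 12 3d 46 c1

RES = [ 0x71  0x42  0x36  0xf1  0x12  0x3d  0x46  0xc1 ]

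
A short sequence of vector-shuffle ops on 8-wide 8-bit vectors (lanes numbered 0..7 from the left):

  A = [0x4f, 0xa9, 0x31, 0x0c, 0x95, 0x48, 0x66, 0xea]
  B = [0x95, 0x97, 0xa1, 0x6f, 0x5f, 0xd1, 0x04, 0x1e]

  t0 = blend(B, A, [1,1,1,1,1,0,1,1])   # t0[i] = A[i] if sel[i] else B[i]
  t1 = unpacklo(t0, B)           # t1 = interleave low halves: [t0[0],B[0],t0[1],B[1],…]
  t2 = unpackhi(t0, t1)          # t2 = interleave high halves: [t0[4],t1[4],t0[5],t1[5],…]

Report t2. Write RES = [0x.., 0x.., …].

  t0: 4f a9 31 0c 95 d1 66 ea
  t1: 4f 95 a9 97 31 a1 0c 6f
  t2: 95 31 d1 a1 66 0c ea 6f

RES = [0x95, 0x31, 0xd1, 0xa1, 0x66, 0x0c, 0xea, 0x6f]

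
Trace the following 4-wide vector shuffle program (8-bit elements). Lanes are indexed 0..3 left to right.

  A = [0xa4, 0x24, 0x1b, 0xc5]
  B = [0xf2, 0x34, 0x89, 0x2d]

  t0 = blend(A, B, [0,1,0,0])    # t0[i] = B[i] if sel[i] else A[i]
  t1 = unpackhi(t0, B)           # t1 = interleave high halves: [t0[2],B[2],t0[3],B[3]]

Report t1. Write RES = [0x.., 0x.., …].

  t0: a4 34 1b c5
  t1: 1b 89 c5 2d

RES = [ 0x1b  0x89  0xc5  0x2d ]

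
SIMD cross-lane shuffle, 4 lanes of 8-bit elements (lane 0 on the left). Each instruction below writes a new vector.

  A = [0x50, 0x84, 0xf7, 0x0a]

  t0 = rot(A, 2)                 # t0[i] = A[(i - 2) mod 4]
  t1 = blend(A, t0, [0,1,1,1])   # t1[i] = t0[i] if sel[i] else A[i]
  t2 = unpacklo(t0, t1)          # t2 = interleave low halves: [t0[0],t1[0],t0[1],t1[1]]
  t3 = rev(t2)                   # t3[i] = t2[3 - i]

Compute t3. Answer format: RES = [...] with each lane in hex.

RES = [ 0x0a  0x0a  0x50  0xf7 ]

t0 = [0xf7, 0x0a, 0x50, 0x84]
t1 = [0x50, 0x0a, 0x50, 0x84]
t2 = [0xf7, 0x50, 0x0a, 0x0a]
t3 = [0x0a, 0x0a, 0x50, 0xf7]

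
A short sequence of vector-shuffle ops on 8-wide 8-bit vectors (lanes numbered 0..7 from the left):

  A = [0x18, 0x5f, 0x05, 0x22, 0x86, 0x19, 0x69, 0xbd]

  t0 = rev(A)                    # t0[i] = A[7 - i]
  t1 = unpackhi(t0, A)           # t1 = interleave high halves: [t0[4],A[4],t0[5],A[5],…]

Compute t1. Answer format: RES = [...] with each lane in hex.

→ t0 |bd|69|19|86|22|05|5f|18|
→ t1 |22|86|05|19|5f|69|18|bd|

RES = [ 0x22  0x86  0x05  0x19  0x5f  0x69  0x18  0xbd ]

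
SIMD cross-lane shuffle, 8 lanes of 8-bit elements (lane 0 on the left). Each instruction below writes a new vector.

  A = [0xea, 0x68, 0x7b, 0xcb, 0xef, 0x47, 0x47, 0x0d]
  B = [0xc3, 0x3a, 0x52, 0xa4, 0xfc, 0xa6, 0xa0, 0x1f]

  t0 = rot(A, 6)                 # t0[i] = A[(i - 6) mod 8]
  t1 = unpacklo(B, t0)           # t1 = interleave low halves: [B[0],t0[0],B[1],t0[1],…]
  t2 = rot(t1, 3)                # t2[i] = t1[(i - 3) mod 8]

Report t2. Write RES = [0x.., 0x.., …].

t0 = [0x7b, 0xcb, 0xef, 0x47, 0x47, 0x0d, 0xea, 0x68]
t1 = [0xc3, 0x7b, 0x3a, 0xcb, 0x52, 0xef, 0xa4, 0x47]
t2 = [0xef, 0xa4, 0x47, 0xc3, 0x7b, 0x3a, 0xcb, 0x52]

RES = [0xef, 0xa4, 0x47, 0xc3, 0x7b, 0x3a, 0xcb, 0x52]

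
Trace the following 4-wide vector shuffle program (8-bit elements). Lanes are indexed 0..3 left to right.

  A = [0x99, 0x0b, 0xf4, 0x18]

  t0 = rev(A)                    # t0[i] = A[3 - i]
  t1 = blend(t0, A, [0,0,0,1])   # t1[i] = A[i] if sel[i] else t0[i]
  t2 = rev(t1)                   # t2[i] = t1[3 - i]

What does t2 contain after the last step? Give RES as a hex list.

RES = [0x18, 0x0b, 0xf4, 0x18]

  t0: 18 f4 0b 99
  t1: 18 f4 0b 18
  t2: 18 0b f4 18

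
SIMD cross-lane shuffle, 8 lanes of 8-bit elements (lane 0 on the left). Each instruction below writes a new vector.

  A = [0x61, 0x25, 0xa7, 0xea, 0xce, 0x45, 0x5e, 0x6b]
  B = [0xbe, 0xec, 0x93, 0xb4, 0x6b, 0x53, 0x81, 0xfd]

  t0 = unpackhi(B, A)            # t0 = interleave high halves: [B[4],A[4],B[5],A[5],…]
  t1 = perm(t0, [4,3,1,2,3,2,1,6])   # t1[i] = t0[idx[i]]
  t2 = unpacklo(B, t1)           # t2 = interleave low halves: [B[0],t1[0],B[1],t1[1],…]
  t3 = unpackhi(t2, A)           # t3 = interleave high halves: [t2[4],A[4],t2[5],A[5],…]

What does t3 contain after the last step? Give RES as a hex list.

  t0: 6b ce 53 45 81 5e fd 6b
  t1: 81 45 ce 53 45 53 ce fd
  t2: be 81 ec 45 93 ce b4 53
  t3: 93 ce ce 45 b4 5e 53 6b

RES = [ 0x93  0xce  0xce  0x45  0xb4  0x5e  0x53  0x6b ]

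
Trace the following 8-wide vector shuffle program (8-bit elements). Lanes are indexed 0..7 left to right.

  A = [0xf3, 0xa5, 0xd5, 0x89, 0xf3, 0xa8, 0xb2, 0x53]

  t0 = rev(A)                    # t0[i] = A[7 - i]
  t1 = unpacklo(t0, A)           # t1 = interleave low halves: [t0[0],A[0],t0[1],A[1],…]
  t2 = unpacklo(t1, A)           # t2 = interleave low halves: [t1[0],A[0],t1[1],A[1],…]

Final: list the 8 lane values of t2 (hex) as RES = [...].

  t0: 53 b2 a8 f3 89 d5 a5 f3
  t1: 53 f3 b2 a5 a8 d5 f3 89
  t2: 53 f3 f3 a5 b2 d5 a5 89

RES = [ 0x53  0xf3  0xf3  0xa5  0xb2  0xd5  0xa5  0x89 ]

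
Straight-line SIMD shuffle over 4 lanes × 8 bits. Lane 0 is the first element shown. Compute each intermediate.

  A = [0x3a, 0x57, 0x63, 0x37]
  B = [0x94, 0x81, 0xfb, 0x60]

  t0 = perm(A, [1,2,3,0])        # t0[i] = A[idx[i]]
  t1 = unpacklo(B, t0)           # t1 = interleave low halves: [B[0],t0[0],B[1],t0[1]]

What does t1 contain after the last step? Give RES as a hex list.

t0 = [0x57, 0x63, 0x37, 0x3a]
t1 = [0x94, 0x57, 0x81, 0x63]

RES = [ 0x94  0x57  0x81  0x63 ]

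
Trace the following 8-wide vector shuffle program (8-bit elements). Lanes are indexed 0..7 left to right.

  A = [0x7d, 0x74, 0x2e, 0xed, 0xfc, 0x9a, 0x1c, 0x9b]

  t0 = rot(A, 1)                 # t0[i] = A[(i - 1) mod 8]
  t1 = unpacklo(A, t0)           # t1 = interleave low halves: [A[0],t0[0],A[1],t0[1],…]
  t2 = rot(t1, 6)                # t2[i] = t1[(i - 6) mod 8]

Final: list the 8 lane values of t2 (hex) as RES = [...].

→ t0 |9b|7d|74|2e|ed|fc|9a|1c|
→ t1 |7d|9b|74|7d|2e|74|ed|2e|
→ t2 |74|7d|2e|74|ed|2e|7d|9b|

RES = [ 0x74  0x7d  0x2e  0x74  0xed  0x2e  0x7d  0x9b ]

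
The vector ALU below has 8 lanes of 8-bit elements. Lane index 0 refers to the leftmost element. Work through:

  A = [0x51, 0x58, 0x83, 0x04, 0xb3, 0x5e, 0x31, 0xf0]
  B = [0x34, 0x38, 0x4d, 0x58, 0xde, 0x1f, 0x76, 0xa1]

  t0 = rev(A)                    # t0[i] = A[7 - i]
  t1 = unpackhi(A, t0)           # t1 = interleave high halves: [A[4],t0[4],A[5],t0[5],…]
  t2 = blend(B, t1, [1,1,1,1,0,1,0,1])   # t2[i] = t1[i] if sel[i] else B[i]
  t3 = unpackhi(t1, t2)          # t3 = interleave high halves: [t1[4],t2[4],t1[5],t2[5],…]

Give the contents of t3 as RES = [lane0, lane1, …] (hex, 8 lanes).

RES = [ 0x31  0xde  0x58  0x58  0xf0  0x76  0x51  0x51 ]

→ t0 |f0|31|5e|b3|04|83|58|51|
→ t1 |b3|04|5e|83|31|58|f0|51|
→ t2 |b3|04|5e|83|de|58|76|51|
→ t3 |31|de|58|58|f0|76|51|51|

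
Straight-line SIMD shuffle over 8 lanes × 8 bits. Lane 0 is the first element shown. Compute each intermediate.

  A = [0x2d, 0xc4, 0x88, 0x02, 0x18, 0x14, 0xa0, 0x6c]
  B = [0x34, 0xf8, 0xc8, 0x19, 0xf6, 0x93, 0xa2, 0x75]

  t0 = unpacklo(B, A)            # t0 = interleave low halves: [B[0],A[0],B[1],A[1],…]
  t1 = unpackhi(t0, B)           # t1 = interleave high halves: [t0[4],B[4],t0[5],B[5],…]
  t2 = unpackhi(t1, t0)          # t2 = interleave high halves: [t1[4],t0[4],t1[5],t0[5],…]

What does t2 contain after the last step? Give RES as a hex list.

→ t0 |34|2d|f8|c4|c8|88|19|02|
→ t1 |c8|f6|88|93|19|a2|02|75|
→ t2 |19|c8|a2|88|02|19|75|02|

RES = [ 0x19  0xc8  0xa2  0x88  0x02  0x19  0x75  0x02 ]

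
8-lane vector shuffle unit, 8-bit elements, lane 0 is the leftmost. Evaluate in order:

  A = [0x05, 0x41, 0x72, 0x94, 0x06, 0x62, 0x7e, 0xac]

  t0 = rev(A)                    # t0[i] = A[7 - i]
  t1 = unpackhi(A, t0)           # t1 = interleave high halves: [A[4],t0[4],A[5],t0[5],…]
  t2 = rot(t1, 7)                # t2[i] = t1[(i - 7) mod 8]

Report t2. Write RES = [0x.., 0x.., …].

t0 = [0xac, 0x7e, 0x62, 0x06, 0x94, 0x72, 0x41, 0x05]
t1 = [0x06, 0x94, 0x62, 0x72, 0x7e, 0x41, 0xac, 0x05]
t2 = [0x94, 0x62, 0x72, 0x7e, 0x41, 0xac, 0x05, 0x06]

RES = [0x94, 0x62, 0x72, 0x7e, 0x41, 0xac, 0x05, 0x06]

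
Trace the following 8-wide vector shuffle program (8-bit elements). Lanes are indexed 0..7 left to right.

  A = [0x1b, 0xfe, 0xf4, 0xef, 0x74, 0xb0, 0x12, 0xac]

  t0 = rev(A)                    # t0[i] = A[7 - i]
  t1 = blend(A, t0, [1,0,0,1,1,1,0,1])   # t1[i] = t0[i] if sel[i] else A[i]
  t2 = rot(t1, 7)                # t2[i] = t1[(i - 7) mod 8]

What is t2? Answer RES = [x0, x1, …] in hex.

→ t0 |ac|12|b0|74|ef|f4|fe|1b|
→ t1 |ac|fe|f4|74|ef|f4|12|1b|
→ t2 |fe|f4|74|ef|f4|12|1b|ac|

RES = [ 0xfe  0xf4  0x74  0xef  0xf4  0x12  0x1b  0xac ]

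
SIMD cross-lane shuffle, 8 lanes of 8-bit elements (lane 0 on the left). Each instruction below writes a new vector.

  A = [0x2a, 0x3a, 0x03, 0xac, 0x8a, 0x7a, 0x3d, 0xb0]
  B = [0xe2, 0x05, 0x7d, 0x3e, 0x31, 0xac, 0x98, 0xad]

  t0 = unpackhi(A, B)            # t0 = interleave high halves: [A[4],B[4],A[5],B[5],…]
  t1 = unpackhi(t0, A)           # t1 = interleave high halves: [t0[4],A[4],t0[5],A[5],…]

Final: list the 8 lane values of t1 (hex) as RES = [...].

RES = [0x3d, 0x8a, 0x98, 0x7a, 0xb0, 0x3d, 0xad, 0xb0]

  t0: 8a 31 7a ac 3d 98 b0 ad
  t1: 3d 8a 98 7a b0 3d ad b0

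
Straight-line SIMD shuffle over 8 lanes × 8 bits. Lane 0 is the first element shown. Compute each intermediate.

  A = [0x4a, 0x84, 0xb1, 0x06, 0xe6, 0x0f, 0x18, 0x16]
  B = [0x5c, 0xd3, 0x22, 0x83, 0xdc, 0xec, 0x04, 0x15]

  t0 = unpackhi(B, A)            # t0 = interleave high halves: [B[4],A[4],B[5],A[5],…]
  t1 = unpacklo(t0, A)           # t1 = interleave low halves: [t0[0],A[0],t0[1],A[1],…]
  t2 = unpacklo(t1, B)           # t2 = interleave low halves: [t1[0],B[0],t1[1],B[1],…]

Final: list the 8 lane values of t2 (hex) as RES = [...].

RES = [ 0xdc  0x5c  0x4a  0xd3  0xe6  0x22  0x84  0x83 ]

→ t0 |dc|e6|ec|0f|04|18|15|16|
→ t1 |dc|4a|e6|84|ec|b1|0f|06|
→ t2 |dc|5c|4a|d3|e6|22|84|83|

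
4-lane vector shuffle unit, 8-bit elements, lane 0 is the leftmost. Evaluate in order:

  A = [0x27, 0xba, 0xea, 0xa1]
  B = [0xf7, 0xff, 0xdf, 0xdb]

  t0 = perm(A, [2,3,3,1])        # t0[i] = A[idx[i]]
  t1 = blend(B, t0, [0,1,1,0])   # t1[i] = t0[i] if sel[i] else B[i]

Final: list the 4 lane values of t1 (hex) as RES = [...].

t0 = [0xea, 0xa1, 0xa1, 0xba]
t1 = [0xf7, 0xa1, 0xa1, 0xdb]

RES = [ 0xf7  0xa1  0xa1  0xdb ]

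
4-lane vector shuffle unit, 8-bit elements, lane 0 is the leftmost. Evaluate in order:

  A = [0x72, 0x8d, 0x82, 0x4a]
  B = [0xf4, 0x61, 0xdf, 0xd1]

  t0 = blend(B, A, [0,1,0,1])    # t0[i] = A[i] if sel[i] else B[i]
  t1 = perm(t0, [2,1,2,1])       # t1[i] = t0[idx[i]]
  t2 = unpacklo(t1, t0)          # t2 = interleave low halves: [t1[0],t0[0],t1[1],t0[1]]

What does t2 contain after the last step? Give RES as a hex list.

RES = [0xdf, 0xf4, 0x8d, 0x8d]

t0 = [0xf4, 0x8d, 0xdf, 0x4a]
t1 = [0xdf, 0x8d, 0xdf, 0x8d]
t2 = [0xdf, 0xf4, 0x8d, 0x8d]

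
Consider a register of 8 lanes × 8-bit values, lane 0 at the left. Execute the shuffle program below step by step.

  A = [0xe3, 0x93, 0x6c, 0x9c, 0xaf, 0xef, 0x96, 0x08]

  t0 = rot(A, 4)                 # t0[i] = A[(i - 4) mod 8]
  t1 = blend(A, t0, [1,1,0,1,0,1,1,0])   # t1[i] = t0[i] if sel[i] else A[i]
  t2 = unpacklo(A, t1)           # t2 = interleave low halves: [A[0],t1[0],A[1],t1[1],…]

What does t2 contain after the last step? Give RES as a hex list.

→ t0 |af|ef|96|08|e3|93|6c|9c|
→ t1 |af|ef|6c|08|af|93|6c|08|
→ t2 |e3|af|93|ef|6c|6c|9c|08|

RES = [ 0xe3  0xaf  0x93  0xef  0x6c  0x6c  0x9c  0x08 ]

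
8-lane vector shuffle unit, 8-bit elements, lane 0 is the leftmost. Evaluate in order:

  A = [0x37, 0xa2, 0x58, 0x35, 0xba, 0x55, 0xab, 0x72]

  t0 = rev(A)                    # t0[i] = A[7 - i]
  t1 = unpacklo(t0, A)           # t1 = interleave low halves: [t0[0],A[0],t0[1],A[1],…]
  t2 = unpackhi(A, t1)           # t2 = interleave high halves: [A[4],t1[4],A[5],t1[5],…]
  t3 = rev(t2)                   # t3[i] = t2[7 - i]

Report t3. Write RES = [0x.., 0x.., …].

→ t0 |72|ab|55|ba|35|58|a2|37|
→ t1 |72|37|ab|a2|55|58|ba|35|
→ t2 |ba|55|55|58|ab|ba|72|35|
→ t3 |35|72|ba|ab|58|55|55|ba|

RES = [ 0x35  0x72  0xba  0xab  0x58  0x55  0x55  0xba ]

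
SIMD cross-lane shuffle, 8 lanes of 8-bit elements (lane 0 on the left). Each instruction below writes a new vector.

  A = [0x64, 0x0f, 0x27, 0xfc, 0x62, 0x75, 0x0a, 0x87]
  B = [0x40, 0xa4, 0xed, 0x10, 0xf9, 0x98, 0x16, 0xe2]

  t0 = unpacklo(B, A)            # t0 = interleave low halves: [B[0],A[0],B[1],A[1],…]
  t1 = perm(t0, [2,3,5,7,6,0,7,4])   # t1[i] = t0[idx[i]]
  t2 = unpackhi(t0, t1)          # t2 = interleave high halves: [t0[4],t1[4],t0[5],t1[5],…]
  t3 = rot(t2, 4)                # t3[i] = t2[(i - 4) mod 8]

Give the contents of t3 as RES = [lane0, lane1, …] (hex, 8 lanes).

  t0: 40 64 a4 0f ed 27 10 fc
  t1: a4 0f 27 fc 10 40 fc ed
  t2: ed 10 27 40 10 fc fc ed
  t3: 10 fc fc ed ed 10 27 40

RES = [ 0x10  0xfc  0xfc  0xed  0xed  0x10  0x27  0x40 ]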